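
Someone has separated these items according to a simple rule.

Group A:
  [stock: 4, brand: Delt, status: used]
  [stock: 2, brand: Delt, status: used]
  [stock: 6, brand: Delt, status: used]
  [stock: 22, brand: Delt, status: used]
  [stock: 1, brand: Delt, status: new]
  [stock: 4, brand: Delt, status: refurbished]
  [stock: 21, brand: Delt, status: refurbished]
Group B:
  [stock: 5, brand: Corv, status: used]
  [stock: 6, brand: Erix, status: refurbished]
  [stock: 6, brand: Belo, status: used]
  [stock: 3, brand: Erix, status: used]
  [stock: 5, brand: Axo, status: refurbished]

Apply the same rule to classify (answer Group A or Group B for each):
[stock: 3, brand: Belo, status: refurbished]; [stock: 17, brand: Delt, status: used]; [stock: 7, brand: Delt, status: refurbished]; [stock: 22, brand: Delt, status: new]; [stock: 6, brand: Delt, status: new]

Group B, Group A, Group A, Group A, Group A

Comparing the two groups points to one rule — brand is Delt.
[stock: 3, brand: Belo, status: refurbished]: brand is Belo — lacks this property, so Group B.
[stock: 17, brand: Delt, status: used]: brand is Delt — satisfies this, so Group A.
[stock: 7, brand: Delt, status: refurbished]: brand is Delt — satisfies this, so Group A.
[stock: 22, brand: Delt, status: new]: brand is Delt — satisfies this, so Group A.
[stock: 6, brand: Delt, status: new]: brand is Delt — satisfies this, so Group A.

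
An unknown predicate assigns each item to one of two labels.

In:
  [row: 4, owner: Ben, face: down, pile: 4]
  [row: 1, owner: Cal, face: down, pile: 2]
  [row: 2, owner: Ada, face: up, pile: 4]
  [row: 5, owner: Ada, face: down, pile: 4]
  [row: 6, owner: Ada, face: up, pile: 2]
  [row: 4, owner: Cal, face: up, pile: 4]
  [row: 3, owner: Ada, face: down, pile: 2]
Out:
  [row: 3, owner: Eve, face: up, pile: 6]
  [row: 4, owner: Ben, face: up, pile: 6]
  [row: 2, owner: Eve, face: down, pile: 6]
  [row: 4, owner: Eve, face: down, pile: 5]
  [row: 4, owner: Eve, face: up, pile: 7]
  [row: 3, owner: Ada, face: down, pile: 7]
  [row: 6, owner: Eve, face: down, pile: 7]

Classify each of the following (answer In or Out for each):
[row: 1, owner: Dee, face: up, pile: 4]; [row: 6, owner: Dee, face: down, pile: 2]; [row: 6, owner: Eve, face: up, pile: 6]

In, In, Out

The common property of the 'In' items is: pile ≤ 4. No 'Out' item has it.
[row: 1, owner: Dee, face: up, pile: 4]: pile = 4 — checks out, so In.
[row: 6, owner: Dee, face: down, pile: 2]: pile = 2 — checks out, so In.
[row: 6, owner: Eve, face: up, pile: 6]: pile = 6 — doesn't match, so Out.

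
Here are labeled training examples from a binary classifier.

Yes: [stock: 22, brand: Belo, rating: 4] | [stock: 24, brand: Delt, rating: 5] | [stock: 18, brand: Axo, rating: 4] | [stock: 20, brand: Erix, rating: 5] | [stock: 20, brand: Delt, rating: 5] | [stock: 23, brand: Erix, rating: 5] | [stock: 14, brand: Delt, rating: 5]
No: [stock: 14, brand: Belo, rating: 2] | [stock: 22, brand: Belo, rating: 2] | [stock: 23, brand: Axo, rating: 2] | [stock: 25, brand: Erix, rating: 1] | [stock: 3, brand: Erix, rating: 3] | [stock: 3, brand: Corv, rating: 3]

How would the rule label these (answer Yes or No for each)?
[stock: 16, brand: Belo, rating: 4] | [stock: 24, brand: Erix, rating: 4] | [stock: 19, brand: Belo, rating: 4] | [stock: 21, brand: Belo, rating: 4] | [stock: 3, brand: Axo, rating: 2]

The common property of the 'Yes' items is: rating ≥ 4. No 'No' item has it.

Yes, Yes, Yes, Yes, No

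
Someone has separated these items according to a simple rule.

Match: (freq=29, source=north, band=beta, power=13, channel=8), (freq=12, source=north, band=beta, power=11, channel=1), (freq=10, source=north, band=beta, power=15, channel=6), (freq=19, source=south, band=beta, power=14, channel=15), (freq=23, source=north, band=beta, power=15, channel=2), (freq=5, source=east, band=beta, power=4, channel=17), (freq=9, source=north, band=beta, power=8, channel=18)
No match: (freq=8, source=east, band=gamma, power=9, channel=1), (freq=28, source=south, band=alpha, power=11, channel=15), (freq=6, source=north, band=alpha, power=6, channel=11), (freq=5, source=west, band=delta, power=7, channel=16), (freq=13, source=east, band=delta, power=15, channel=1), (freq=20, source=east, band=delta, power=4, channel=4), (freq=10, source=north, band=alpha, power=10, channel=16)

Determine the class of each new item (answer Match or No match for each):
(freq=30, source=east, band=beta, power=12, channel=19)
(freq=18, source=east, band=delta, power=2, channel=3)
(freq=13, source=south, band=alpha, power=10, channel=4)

Checking candidate rules against both groups, what survives is: band is beta.
(freq=30, source=east, band=beta, power=12, channel=19) — band is beta, hence Match. (freq=18, source=east, band=delta, power=2, channel=3) — band is delta, hence No match. (freq=13, source=south, band=alpha, power=10, channel=4) — band is alpha, hence No match.

Match, No match, No match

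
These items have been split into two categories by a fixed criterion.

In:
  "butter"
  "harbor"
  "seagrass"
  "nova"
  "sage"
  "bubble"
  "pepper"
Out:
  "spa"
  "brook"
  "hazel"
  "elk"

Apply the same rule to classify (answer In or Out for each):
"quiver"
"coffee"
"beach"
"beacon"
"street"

In, In, Out, In, In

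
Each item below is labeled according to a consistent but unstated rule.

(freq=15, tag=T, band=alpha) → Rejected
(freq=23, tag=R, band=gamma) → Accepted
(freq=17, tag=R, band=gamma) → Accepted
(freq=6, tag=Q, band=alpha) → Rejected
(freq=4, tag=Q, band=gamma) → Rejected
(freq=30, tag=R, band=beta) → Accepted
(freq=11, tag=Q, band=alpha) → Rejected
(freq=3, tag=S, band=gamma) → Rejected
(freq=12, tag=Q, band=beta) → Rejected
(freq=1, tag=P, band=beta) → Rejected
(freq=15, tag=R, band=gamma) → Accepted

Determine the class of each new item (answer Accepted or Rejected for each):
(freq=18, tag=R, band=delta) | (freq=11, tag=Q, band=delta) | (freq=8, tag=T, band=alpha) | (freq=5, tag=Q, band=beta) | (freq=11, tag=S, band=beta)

Accepted, Rejected, Rejected, Rejected, Rejected

Looking at the examples, the only property every 'Accepted' case has and every 'Rejected' case lacks is: tag is R.
(freq=18, tag=R, band=delta) → tag is R → Accepted.
(freq=11, tag=Q, band=delta) → tag is Q → Rejected.
(freq=8, tag=T, band=alpha) → tag is T → Rejected.
(freq=5, tag=Q, band=beta) → tag is Q → Rejected.
(freq=11, tag=S, band=beta) → tag is S → Rejected.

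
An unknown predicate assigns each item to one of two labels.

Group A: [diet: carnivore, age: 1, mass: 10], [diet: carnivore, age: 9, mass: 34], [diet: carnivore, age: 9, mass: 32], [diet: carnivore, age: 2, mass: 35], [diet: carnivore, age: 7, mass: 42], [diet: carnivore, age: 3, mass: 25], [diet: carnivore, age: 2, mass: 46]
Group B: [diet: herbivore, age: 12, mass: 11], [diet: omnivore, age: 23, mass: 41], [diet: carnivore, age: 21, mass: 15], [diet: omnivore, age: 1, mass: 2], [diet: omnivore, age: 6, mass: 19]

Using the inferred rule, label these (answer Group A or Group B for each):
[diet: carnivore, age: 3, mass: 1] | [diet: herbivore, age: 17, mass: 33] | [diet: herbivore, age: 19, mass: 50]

The pattern is that an item is 'Group A' exactly when: diet is carnivore AND age ≤ 9.

Group A, Group B, Group B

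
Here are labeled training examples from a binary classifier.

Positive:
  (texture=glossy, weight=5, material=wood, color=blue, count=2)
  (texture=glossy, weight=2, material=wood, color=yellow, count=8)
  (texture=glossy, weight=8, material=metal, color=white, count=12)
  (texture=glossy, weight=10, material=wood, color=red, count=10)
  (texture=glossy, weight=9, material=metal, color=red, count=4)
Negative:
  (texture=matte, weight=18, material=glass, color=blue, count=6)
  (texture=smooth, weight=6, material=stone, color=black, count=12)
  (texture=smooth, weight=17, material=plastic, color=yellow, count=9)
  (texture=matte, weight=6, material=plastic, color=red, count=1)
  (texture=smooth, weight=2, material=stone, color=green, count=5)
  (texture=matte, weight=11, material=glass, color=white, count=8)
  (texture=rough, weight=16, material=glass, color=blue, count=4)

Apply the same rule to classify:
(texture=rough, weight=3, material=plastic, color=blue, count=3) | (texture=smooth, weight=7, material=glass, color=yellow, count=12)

Negative, Negative

Rule: texture is glossy. This holds for each 'Positive' example and fails for each 'Negative' one.
(texture=rough, weight=3, material=plastic, color=blue, count=3) — texture is rough, hence Negative.
(texture=smooth, weight=7, material=glass, color=yellow, count=12) — texture is smooth, hence Negative.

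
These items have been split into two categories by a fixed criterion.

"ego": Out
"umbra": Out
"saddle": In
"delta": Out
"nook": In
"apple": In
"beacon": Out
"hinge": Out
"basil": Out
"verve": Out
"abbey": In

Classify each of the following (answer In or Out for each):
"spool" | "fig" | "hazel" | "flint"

The distinguishing property — has a double letter — holds for all the 'In' cases and none of the 'Out' cases.
"spool": 'oo' doubled — meets the rule, so In. "fig": no doubled letter — does not satisfy this, so Out. "hazel": no doubled letter — does not satisfy this, so Out. "flint": no doubled letter — does not satisfy this, so Out.

In, Out, Out, Out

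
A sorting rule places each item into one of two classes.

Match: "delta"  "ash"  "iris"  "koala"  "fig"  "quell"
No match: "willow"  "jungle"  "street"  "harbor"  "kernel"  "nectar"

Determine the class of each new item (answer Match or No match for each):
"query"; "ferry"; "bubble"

The pattern is that an item is 'Match' exactly when: length ≤ 5.
"query" → length 5 → Match. "ferry" → length 5 → Match. "bubble" → length 6 → No match.

Match, Match, No match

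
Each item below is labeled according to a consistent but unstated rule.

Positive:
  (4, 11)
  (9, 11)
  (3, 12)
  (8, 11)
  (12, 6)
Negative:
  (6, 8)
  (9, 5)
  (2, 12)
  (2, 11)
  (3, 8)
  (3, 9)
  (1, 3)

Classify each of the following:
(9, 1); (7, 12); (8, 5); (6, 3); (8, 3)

Negative, Positive, Negative, Negative, Negative

A rule that fits every label: sum ≥ 15 — true of each 'Positive' example, false of each 'Negative' one.
Negative: (9, 1), since 9+1 = 10. Positive: (7, 12), since 7+12 = 19. Negative: (8, 5), since 8+5 = 13. Negative: (6, 3), since 6+3 = 9. Negative: (8, 3), since 8+3 = 11.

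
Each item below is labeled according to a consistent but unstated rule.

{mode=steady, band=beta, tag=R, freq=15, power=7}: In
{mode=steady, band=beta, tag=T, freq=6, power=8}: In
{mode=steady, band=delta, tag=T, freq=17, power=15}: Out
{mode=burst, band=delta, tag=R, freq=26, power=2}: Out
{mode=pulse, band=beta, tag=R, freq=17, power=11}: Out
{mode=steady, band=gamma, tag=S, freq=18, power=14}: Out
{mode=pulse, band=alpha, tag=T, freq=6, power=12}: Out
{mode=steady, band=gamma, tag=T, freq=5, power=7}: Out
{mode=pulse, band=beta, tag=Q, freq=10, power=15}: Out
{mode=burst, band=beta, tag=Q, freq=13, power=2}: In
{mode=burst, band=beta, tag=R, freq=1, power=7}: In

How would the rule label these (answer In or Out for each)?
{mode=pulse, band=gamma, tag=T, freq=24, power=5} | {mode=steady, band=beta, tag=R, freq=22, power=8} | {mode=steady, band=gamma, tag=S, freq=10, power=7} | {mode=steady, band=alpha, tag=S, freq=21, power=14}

Out, In, Out, Out

The common property of the 'In' items is: band is beta AND power ≤ 8. No 'Out' item has it.
{mode=pulse, band=gamma, tag=T, freq=24, power=5} — band is gamma, power = 5, hence Out. {mode=steady, band=beta, tag=R, freq=22, power=8} — band is beta, power = 8, hence In. {mode=steady, band=gamma, tag=S, freq=10, power=7} — band is gamma, power = 7, hence Out. {mode=steady, band=alpha, tag=S, freq=21, power=14} — band is alpha, power = 14, hence Out.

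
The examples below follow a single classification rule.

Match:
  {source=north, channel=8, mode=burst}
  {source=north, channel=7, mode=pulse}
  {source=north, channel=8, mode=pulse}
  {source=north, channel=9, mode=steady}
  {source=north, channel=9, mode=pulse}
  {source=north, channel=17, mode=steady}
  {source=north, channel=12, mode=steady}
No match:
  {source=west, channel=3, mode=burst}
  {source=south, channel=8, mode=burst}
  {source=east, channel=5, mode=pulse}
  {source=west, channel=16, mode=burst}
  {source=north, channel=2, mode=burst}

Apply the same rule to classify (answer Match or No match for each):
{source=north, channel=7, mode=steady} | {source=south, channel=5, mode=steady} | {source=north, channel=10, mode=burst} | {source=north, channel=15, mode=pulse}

Match, No match, Match, Match

The rule appears to be: source is north AND channel ≥ 3.
{source=north, channel=7, mode=steady}: source is north, channel = 7 — qualifies, so Match.
{source=south, channel=5, mode=steady}: source is south, channel = 5 — does not satisfy this, so No match.
{source=north, channel=10, mode=burst}: source is north, channel = 10 — qualifies, so Match.
{source=north, channel=15, mode=pulse}: source is north, channel = 15 — qualifies, so Match.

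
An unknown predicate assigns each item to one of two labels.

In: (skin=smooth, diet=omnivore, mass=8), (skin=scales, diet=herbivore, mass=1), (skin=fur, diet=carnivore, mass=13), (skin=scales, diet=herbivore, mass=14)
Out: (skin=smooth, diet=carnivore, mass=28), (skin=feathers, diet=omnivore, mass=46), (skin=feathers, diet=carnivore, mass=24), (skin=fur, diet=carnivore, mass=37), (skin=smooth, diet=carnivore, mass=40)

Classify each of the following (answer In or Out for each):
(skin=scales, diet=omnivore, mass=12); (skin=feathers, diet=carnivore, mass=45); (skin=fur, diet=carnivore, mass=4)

A rule that fits every label: mass ≤ 14 — true of each 'In' example, false of each 'Out' one.
(skin=scales, diet=omnivore, mass=12): mass = 12, satisfies this → In. (skin=feathers, diet=carnivore, mass=45): mass = 45, does not fit → Out. (skin=fur, diet=carnivore, mass=4): mass = 4, satisfies this → In.

In, Out, In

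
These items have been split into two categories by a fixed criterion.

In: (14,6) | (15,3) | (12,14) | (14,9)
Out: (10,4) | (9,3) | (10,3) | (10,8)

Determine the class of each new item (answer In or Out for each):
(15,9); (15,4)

In, In

All 'In' examples share one property — first ≥ 12 — and every 'Out' example lacks it.
In: (15,9), since first 15. In: (15,4), since first 15.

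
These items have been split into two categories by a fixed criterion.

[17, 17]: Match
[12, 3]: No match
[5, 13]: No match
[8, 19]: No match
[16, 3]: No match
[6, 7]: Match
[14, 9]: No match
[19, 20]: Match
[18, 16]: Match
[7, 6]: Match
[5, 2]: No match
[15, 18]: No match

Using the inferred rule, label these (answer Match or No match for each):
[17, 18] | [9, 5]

Match, No match

The simplest hypothesis consistent with all the labels is: |first − second| ≤ 2.
[17, 18]: |17−18| = 1, checks out → Match.
[9, 5]: |9−5| = 4, lacks this property → No match.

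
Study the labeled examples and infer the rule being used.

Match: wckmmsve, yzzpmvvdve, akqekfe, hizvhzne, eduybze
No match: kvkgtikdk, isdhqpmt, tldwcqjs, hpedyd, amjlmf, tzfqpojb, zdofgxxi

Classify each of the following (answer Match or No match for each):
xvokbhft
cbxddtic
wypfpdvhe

No match, No match, Match

Every 'Match' example satisfies: ends with 'e'. None of the 'No match' examples do.
xvokbhft — ends with 't', hence No match.
cbxddtic — ends with 'c', hence No match.
wypfpdvhe — ends with 'e', hence Match.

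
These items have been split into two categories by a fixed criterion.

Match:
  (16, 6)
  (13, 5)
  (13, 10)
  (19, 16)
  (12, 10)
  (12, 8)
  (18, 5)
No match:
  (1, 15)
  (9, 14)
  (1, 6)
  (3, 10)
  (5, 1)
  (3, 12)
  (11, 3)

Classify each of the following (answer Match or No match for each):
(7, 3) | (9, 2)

Every 'Match' example satisfies: first ≥ 12. None of the 'No match' examples do.
(7, 3) → first 7 → No match. (9, 2) → first 9 → No match.

No match, No match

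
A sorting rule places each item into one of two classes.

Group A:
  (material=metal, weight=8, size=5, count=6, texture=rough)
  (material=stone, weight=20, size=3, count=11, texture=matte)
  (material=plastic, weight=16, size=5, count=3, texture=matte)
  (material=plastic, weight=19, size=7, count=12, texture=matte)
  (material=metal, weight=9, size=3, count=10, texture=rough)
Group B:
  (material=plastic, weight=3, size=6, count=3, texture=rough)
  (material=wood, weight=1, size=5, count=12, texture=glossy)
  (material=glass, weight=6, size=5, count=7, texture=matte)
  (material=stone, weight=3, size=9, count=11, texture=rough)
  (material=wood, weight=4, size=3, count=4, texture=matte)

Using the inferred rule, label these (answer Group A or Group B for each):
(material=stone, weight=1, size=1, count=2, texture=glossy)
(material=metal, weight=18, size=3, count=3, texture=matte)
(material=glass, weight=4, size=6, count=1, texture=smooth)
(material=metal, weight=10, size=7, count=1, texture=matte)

Group B, Group A, Group B, Group A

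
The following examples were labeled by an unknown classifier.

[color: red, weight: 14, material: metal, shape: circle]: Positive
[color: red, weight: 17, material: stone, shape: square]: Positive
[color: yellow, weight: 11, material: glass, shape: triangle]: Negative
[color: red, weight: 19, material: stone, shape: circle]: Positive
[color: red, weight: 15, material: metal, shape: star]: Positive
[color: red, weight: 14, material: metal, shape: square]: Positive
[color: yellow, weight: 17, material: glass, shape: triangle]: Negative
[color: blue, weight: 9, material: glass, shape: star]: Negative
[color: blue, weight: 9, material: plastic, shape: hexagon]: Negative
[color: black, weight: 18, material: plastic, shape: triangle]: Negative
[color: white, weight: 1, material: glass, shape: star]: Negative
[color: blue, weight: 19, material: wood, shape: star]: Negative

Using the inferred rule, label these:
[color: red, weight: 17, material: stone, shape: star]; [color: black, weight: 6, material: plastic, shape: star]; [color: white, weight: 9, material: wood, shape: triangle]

The pattern is that an item is 'Positive' exactly when: color is red.

Positive, Negative, Negative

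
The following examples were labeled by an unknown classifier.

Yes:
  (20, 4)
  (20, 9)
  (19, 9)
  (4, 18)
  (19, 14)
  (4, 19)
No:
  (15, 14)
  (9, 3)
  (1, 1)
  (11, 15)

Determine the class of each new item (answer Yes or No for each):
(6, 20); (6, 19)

Yes, Yes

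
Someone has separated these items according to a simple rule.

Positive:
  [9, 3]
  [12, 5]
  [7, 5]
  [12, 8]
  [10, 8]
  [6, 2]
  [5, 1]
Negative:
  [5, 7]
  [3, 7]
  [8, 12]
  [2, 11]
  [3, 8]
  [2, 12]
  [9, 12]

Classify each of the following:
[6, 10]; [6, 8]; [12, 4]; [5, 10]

Negative, Negative, Positive, Negative

One predicate separates the groups cleanly: first > second.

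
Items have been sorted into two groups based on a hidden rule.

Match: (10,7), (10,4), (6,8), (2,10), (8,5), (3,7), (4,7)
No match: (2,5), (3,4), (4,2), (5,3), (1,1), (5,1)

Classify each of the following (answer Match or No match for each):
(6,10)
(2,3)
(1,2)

Match, No match, No match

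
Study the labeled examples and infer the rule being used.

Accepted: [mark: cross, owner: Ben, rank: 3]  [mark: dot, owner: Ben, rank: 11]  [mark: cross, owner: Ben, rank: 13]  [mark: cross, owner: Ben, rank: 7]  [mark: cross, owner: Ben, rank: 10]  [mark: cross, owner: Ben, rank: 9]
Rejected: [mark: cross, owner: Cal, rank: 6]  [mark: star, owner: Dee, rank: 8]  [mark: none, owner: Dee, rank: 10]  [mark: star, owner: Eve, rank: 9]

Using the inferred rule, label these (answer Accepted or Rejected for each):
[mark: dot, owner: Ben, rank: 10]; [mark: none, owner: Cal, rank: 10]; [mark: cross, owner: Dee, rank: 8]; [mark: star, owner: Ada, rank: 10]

'Accepted' ⟺ owner is Ben.
[mark: dot, owner: Ben, rank: 10]: Accepted (owner is Ben).
[mark: none, owner: Cal, rank: 10]: Rejected (owner is Cal).
[mark: cross, owner: Dee, rank: 8]: Rejected (owner is Dee).
[mark: star, owner: Ada, rank: 10]: Rejected (owner is Ada).

Accepted, Rejected, Rejected, Rejected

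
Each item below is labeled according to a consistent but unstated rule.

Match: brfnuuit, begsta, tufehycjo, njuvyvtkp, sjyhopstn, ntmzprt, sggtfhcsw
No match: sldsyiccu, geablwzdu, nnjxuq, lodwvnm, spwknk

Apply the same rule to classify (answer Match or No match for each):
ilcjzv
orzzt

The classifier is using: contains 't'.
ilcjzv → no 't' → No match.
orzzt → has 't' → Match.

No match, Match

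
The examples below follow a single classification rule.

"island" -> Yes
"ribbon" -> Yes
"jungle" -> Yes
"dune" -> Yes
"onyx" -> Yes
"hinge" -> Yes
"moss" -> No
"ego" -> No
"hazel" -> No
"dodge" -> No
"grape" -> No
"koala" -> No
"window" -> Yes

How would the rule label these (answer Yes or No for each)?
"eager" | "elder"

No, No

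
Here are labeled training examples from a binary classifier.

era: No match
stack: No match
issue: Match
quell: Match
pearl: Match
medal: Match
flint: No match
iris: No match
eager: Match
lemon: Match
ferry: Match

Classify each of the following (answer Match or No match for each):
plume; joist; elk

'Match' ⟺ length 5 AND contains 'e'.
Match: plume, since length 5, has 'e'.
No match: joist, since length 5, no 'e'.
No match: elk, since length 3, has 'e'.

Match, No match, No match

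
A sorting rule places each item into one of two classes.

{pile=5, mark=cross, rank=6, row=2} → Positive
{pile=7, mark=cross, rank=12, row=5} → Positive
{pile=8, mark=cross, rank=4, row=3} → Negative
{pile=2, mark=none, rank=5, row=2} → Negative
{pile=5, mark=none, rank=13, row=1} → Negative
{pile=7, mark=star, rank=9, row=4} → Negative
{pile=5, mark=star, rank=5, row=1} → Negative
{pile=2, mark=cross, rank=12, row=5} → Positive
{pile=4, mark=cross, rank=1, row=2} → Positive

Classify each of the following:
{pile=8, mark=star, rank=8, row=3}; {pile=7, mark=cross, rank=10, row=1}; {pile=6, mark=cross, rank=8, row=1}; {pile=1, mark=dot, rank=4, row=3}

Negative, Positive, Positive, Negative

The common property of the 'Positive' items is: mark is cross AND pile ≤ 7. No 'Negative' item has it.
{pile=8, mark=star, rank=8, row=3} — mark is star, pile = 8, hence Negative.
{pile=7, mark=cross, rank=10, row=1} — mark is cross, pile = 7, hence Positive.
{pile=6, mark=cross, rank=8, row=1} — mark is cross, pile = 6, hence Positive.
{pile=1, mark=dot, rank=4, row=3} — mark is dot, pile = 1, hence Negative.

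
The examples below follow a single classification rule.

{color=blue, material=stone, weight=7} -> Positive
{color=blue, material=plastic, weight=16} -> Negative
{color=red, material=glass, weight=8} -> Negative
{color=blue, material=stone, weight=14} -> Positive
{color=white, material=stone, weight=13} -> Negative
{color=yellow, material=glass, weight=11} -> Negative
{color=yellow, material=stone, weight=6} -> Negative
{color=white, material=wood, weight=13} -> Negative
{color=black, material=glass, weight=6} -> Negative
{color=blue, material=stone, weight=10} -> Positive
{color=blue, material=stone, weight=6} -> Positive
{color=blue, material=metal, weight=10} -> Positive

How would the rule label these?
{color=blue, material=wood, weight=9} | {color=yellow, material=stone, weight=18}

Positive, Negative

One predicate separates the groups cleanly: color is blue AND weight ≤ 14.
{color=blue, material=wood, weight=9}: Positive (color is blue, weight = 9).
{color=yellow, material=stone, weight=18}: Negative (color is yellow, weight = 18).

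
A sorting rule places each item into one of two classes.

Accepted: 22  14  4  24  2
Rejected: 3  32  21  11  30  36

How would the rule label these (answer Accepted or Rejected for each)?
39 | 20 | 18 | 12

The simplest hypothesis consistent with all the labels is: even AND at most 24.

Rejected, Accepted, Accepted, Accepted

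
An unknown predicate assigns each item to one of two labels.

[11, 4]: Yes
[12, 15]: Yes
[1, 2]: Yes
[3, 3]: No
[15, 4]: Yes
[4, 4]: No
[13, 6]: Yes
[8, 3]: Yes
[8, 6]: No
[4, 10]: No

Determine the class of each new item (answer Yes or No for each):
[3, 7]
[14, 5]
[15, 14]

No, Yes, Yes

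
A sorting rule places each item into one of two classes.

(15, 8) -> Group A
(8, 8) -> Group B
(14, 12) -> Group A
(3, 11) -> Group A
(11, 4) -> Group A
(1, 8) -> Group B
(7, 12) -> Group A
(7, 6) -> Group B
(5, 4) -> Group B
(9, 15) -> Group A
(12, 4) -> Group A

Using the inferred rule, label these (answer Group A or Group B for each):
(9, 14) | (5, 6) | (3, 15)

Group A, Group B, Group A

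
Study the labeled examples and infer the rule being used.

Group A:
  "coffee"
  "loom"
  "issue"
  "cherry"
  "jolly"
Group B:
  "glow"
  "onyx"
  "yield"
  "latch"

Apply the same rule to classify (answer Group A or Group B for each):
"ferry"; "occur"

Group A, Group A

The classifier is using: has a double letter.
"ferry" — 'rr' doubled, hence Group A.
"occur" — 'cc' doubled, hence Group A.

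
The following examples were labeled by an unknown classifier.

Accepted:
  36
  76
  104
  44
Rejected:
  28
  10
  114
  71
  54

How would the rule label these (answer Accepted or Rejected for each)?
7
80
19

Rejected, Accepted, Rejected

The rule appears to be: multiple of 4 AND at least 36.
7: 7 = 4·1 + 3, 7 < 36, fails the rule → Rejected.
80: 80 = 4·20, 80 ≥ 36, matches → Accepted.
19: 19 = 4·4 + 3, 19 < 36, fails the rule → Rejected.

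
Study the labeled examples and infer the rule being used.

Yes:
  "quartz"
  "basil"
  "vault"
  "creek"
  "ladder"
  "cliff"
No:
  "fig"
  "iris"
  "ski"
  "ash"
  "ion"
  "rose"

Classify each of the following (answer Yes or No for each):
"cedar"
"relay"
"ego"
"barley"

Yes, Yes, No, Yes

The rule appears to be: length ≥ 5.
Yes: "cedar", since length 5.
Yes: "relay", since length 5.
No: "ego", since length 3.
Yes: "barley", since length 6.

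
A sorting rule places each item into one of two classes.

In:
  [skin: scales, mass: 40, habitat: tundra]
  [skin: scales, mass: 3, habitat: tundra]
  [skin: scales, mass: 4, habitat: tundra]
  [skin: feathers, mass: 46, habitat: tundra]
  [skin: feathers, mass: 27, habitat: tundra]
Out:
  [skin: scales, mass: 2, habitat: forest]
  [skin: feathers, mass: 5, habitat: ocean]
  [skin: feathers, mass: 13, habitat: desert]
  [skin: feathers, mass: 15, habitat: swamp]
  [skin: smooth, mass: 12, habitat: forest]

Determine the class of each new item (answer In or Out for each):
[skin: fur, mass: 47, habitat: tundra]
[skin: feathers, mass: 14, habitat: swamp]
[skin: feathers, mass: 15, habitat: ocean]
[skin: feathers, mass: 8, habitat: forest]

In, Out, Out, Out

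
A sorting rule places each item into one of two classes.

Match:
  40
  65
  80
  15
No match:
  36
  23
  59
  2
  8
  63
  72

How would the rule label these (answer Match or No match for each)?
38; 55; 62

One predicate separates the groups cleanly: multiple of 5.

No match, Match, No match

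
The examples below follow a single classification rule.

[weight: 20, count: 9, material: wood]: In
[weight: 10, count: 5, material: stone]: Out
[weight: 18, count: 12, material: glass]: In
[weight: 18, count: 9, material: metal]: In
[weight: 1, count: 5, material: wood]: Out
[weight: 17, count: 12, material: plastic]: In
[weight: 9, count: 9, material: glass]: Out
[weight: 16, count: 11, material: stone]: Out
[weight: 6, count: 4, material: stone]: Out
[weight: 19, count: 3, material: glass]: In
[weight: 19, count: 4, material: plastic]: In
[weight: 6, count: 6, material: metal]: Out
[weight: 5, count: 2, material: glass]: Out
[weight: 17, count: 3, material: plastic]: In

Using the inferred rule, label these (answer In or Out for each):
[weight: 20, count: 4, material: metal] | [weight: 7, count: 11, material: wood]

In, Out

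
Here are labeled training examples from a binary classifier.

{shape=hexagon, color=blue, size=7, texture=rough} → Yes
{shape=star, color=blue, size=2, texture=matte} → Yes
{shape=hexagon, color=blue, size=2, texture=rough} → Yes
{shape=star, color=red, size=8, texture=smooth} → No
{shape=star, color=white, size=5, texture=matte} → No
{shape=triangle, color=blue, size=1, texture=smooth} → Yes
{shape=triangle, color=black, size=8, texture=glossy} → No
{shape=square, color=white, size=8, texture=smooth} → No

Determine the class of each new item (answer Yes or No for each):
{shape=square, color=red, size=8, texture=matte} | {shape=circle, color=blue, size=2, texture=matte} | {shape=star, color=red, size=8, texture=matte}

All 'Yes' examples share one property — color is blue — and every 'No' example lacks it.
{shape=square, color=red, size=8, texture=matte}: color is red, does not pass → No. {shape=circle, color=blue, size=2, texture=matte}: color is blue, meets the rule → Yes. {shape=star, color=red, size=8, texture=matte}: color is red, does not pass → No.

No, Yes, No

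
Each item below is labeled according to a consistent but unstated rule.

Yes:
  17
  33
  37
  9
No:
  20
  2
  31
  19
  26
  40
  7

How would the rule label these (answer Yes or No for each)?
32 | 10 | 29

The pattern is that an item is 'Yes' exactly when: ≡ 1 (mod 4).
No: 32, since 32 mod 4 = 0. No: 10, since 10 mod 4 = 2. Yes: 29, since 29 mod 4 = 1.

No, No, Yes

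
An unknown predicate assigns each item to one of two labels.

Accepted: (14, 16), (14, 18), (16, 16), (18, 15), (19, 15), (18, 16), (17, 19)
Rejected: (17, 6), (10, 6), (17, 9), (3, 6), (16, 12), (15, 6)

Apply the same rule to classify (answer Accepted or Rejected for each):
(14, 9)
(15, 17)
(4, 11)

Every 'Accepted' example satisfies: sum ≥ 30. None of the 'Rejected' examples do.
(14, 9): Rejected (14+9 = 23). (15, 17): Accepted (15+17 = 32). (4, 11): Rejected (4+11 = 15).

Rejected, Accepted, Rejected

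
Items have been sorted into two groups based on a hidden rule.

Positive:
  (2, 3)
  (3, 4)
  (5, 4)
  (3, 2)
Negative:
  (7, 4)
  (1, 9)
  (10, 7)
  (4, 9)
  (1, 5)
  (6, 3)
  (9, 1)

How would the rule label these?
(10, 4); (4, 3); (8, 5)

Negative, Positive, Negative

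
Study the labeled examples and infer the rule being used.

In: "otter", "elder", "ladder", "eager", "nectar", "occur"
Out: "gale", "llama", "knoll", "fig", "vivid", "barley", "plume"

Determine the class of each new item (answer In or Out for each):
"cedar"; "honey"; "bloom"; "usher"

Rule: ends with 'r'. This holds for each 'In' example and fails for each 'Out' one.
"cedar" → ends with 'r' → In. "honey" → ends with 'y' → Out. "bloom" → ends with 'm' → Out. "usher" → ends with 'r' → In.

In, Out, Out, In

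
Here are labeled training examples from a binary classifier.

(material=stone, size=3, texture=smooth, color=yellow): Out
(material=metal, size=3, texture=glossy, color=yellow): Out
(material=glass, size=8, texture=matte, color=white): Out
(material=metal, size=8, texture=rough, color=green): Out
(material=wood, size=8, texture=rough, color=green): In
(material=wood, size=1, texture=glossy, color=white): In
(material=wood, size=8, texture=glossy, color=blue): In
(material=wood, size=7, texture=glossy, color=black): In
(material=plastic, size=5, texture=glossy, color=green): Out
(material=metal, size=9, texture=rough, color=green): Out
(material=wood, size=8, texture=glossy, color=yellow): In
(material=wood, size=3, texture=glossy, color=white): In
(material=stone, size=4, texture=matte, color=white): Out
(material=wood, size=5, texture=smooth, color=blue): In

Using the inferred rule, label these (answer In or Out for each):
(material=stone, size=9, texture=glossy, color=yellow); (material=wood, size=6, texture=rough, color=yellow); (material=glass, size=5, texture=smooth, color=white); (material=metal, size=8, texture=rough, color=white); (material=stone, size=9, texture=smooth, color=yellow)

The simplest hypothesis consistent with all the labels is: material is wood.
Out: (material=stone, size=9, texture=glossy, color=yellow), since material is stone. In: (material=wood, size=6, texture=rough, color=yellow), since material is wood. Out: (material=glass, size=5, texture=smooth, color=white), since material is glass. Out: (material=metal, size=8, texture=rough, color=white), since material is metal. Out: (material=stone, size=9, texture=smooth, color=yellow), since material is stone.

Out, In, Out, Out, Out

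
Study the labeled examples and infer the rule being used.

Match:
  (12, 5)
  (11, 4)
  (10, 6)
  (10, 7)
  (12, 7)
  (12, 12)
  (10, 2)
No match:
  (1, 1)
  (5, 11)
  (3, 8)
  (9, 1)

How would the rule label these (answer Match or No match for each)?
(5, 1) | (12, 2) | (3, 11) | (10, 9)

No match, Match, No match, Match

All 'Match' examples share one property — first ≥ 10 — and every 'No match' example lacks it.
(5, 1) → first 5 → No match. (12, 2) → first 12 → Match. (3, 11) → first 3 → No match. (10, 9) → first 10 → Match.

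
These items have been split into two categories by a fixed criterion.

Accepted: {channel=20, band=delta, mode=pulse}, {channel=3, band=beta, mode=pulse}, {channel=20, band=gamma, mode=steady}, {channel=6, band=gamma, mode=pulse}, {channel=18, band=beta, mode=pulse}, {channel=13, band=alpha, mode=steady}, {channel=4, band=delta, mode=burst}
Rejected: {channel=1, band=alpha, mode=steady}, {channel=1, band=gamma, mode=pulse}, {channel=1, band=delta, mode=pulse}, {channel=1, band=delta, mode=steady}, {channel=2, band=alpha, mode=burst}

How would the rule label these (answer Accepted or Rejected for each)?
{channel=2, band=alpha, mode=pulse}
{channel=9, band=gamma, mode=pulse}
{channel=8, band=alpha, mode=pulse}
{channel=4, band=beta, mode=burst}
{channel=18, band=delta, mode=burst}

The common property of the 'Accepted' items is: channel ≥ 3. No 'Rejected' item has it.
{channel=2, band=alpha, mode=pulse} → channel = 2 → Rejected. {channel=9, band=gamma, mode=pulse} → channel = 9 → Accepted. {channel=8, band=alpha, mode=pulse} → channel = 8 → Accepted. {channel=4, band=beta, mode=burst} → channel = 4 → Accepted. {channel=18, band=delta, mode=burst} → channel = 18 → Accepted.

Rejected, Accepted, Accepted, Accepted, Accepted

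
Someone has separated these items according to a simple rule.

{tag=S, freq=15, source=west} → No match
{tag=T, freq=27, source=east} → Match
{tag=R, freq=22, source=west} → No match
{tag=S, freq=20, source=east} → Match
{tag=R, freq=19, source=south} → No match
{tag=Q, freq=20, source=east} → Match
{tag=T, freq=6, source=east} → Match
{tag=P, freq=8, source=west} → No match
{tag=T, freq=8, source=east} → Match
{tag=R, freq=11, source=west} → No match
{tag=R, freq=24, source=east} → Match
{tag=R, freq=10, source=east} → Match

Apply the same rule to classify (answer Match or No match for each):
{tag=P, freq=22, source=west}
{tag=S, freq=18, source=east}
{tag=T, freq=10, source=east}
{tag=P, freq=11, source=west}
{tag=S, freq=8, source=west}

No match, Match, Match, No match, No match

The classifier is using: source is east.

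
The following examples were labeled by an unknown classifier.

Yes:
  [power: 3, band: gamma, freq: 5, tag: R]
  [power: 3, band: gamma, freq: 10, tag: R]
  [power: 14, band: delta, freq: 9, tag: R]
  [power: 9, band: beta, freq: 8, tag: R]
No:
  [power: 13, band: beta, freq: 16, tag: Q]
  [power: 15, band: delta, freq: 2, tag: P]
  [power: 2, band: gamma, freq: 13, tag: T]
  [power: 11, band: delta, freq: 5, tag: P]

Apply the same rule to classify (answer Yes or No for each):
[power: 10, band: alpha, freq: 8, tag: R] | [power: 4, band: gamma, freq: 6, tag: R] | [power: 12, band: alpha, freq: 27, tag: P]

Yes, Yes, No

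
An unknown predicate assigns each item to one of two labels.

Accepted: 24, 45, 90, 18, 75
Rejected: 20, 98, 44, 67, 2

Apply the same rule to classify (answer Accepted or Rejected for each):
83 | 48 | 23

The rule appears to be: multiple of 3.
83: 83 = 3·27 + 2 — does not satisfy this, so Rejected.
48: 48 = 3·16 — matches, so Accepted.
23: 23 = 3·7 + 2 — does not satisfy this, so Rejected.

Rejected, Accepted, Rejected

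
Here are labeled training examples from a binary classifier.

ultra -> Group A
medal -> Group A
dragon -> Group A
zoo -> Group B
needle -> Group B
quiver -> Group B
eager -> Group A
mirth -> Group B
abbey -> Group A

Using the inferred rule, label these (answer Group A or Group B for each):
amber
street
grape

One predicate separates the groups cleanly: contains 'a'.

Group A, Group B, Group A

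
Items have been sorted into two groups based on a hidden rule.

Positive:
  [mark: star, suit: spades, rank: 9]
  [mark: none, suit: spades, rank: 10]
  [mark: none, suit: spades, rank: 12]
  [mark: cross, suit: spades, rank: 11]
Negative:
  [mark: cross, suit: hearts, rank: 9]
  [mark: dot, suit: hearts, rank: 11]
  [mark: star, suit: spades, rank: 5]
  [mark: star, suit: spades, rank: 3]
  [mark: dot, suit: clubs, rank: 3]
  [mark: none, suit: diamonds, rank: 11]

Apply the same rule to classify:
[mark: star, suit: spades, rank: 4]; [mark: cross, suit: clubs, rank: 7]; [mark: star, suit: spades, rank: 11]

Negative, Negative, Positive

One predicate separates the groups cleanly: suit is spades AND rank ≥ 9.
[mark: star, suit: spades, rank: 4] → suit is spades, rank = 4 → Negative. [mark: cross, suit: clubs, rank: 7] → suit is clubs, rank = 7 → Negative. [mark: star, suit: spades, rank: 11] → suit is spades, rank = 11 → Positive.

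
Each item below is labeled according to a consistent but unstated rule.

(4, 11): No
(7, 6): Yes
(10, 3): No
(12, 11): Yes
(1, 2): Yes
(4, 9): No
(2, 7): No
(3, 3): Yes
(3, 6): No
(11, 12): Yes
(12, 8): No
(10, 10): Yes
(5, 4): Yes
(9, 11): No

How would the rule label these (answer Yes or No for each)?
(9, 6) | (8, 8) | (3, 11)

No, Yes, No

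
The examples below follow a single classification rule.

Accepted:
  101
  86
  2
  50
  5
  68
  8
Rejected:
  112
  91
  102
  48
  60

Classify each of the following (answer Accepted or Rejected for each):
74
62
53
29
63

The distinguishing property — ≡ 2 (mod 3) — holds for all the 'Accepted' cases and none of the 'Rejected' cases.
Accepted: 74, since 74 mod 3 = 2. Accepted: 62, since 62 mod 3 = 2. Accepted: 53, since 53 mod 3 = 2. Accepted: 29, since 29 mod 3 = 2. Rejected: 63, since 63 mod 3 = 0.

Accepted, Accepted, Accepted, Accepted, Rejected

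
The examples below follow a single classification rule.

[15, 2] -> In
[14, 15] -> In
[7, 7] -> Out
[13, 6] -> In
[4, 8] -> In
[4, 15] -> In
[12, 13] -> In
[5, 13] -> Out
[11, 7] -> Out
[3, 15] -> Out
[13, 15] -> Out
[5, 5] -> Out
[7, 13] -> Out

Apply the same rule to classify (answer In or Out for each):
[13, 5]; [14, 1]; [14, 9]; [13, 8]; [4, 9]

Out, In, In, In, In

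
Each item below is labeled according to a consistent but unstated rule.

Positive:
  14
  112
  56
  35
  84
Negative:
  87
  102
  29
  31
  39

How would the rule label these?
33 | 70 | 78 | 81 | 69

Negative, Positive, Negative, Negative, Negative

Rule: multiple of 7. This holds for each 'Positive' example and fails for each 'Negative' one.
33 — 33 = 7·4 + 5, hence Negative.
70 — 70 = 7·10, hence Positive.
78 — 78 = 7·11 + 1, hence Negative.
81 — 81 = 7·11 + 4, hence Negative.
69 — 69 = 7·9 + 6, hence Negative.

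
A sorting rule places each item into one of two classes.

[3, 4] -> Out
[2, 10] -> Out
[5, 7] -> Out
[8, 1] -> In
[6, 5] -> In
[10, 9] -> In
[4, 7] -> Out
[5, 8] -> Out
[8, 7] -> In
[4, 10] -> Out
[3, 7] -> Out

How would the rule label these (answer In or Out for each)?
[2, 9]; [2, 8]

The rule appears to be: first > second.
[2, 9]: Out (2 < 9).
[2, 8]: Out (2 < 8).

Out, Out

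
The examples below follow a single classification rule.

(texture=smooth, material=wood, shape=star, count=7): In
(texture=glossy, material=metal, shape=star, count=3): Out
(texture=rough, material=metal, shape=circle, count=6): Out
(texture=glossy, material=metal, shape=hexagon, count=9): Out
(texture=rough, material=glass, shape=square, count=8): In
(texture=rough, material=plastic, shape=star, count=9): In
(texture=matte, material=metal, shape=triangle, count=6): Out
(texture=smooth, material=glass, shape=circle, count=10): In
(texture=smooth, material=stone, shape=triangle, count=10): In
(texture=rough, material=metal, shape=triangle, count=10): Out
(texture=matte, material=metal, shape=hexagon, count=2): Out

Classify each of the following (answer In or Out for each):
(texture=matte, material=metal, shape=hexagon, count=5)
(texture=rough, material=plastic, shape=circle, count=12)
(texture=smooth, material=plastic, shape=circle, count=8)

One predicate separates the groups cleanly: material is not metal.
(texture=matte, material=metal, shape=hexagon, count=5): material is metal — fails this test, so Out.
(texture=rough, material=plastic, shape=circle, count=12): material is plastic — meets the rule, so In.
(texture=smooth, material=plastic, shape=circle, count=8): material is plastic — meets the rule, so In.

Out, In, In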